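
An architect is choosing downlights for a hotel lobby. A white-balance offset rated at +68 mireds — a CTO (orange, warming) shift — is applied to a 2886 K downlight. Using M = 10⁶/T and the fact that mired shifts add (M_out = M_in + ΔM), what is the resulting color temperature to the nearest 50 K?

2400 K

M_in = 10⁶/2886 = 346.50 mireds.
M_out = 346.50 + (+68) = 414.50 mireds.
T_out = 10⁶/414.50 = 2412.5 K → 2400 K.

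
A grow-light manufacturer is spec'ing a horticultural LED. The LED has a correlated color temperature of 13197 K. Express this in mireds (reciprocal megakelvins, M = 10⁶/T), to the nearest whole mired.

M = 10⁶ / 13197 = 75.775 → 76 mireds.

76 mireds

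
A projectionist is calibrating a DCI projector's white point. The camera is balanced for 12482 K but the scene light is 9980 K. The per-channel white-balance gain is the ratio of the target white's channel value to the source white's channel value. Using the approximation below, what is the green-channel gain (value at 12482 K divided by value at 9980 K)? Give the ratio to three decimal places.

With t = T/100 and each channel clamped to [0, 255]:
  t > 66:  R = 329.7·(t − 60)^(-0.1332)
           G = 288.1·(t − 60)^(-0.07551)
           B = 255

0.964

At 9980 K (t = 99.8):
  G = 288.1·(99.8 − 60)^(-0.07551) = 288.1·39.8^(-0.07551) = 288.1·0.75717 = 218.140.
At 12482 K (t = 124.82):
  G = 288.1·(124.82 − 60)^(-0.07551) = 288.1·64.82^(-0.07551) = 288.1·0.72979 = 210.252.
Gain = 210.252 / 218.140 = 0.9638 → 0.964.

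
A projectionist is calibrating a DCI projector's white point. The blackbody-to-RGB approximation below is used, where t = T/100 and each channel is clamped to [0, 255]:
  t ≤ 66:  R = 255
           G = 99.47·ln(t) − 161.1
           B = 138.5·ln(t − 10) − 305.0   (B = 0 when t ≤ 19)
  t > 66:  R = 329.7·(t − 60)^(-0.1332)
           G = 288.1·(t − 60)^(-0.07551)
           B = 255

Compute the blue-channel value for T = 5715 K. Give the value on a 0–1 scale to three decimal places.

t = 5715/100 = 57.15; the t ≤ 66 branch applies.
B = 138.5·ln(57.15 − 10) − 305.0 = 138.5·ln 47.15 − 305.0 = 138.5·3.8533 − 305.0 = 228.687.
On a 0–1 scale: 228.687/255 = 0.8968 → 0.897.

0.897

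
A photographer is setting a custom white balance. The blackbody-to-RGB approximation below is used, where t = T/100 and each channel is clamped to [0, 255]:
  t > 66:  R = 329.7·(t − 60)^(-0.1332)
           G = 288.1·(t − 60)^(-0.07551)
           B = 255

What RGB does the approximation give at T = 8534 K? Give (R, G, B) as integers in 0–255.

t = 8534/100 = 85.34; the t > 66 branch applies.
R = 329.7·(85.34 − 60)^(-0.1332) = 329.7·25.34^(-0.1332) = 329.7·0.65015 = 214.354.
G = 288.1·(85.34 − 60)^(-0.07551) = 288.1·25.34^(-0.07551) = 288.1·0.78343 = 225.705.
B = 255 by definition for t > 66.
Rounded: (214, 226, 255).

(214, 226, 255)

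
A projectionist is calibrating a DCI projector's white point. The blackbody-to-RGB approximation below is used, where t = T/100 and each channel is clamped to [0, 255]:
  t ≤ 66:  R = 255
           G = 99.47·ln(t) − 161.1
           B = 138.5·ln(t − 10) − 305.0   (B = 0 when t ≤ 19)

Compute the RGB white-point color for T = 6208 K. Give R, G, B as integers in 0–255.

R=255, G=250, B=242

t = 6208/100 = 62.08; the t ≤ 66 branch applies.
R = 255 by definition for t ≤ 66.
G = 99.47·ln 62.08 − 161.1 = 99.47·4.1284 − 161.1 = 249.554.
B = 138.5·ln(62.08 − 10) − 305.0 = 138.5·ln 52.08 − 305.0 = 138.5·3.9528 − 305.0 = 242.460.
Rounded: (255, 250, 242).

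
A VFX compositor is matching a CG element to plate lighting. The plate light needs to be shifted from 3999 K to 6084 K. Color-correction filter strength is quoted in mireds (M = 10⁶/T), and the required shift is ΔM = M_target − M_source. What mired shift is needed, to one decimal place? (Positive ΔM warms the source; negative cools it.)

M_source = 10⁶/3999 = 250.063; M_target = 10⁶/6084 = 164.366.
ΔM = 164.366 − 250.063 = -85.697 → -85.7 mireds, a cooling shift.

-85.7 mireds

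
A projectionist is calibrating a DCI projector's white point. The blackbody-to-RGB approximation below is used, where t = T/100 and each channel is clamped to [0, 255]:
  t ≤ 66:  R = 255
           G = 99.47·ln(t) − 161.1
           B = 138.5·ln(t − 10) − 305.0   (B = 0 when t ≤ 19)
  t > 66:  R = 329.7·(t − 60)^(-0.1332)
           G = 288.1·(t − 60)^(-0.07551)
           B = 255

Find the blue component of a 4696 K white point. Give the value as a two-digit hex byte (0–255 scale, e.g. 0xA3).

0xC3

t = 4696/100 = 46.96; the t ≤ 66 branch applies.
B = 138.5·ln(46.96 − 10) − 305.0 = 138.5·ln 36.96 − 305.0 = 138.5·3.6098 − 305.0 = 194.962.
Rounded: 195; in hex, 0xC3.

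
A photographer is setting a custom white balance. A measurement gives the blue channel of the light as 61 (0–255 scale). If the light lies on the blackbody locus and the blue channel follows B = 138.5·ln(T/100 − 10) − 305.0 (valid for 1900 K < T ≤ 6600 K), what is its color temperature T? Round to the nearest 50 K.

ln(t − 10) = (61 + 305.0) / 138.5 = 2.6426.
t − 10 = e^2.6426 = 14.050, so t = 24.050.
T = 100·t = 2405 K → 2400 K to the nearest 50 K.

2400 K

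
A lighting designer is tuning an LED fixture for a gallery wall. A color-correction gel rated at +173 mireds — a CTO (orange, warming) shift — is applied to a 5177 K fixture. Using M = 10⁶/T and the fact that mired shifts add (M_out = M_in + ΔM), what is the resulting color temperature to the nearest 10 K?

M_in = 10⁶/5177 = 193.16 mireds.
M_out = 193.16 + (+173) = 366.16 mireds.
T_out = 10⁶/366.16 = 2731.0 K → 2730 K.

2730 K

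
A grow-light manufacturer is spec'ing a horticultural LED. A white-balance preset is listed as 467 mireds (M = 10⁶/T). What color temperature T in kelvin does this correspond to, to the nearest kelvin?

2141 K

T = 10⁶ / 467 = 2141.33 K → 2141 K.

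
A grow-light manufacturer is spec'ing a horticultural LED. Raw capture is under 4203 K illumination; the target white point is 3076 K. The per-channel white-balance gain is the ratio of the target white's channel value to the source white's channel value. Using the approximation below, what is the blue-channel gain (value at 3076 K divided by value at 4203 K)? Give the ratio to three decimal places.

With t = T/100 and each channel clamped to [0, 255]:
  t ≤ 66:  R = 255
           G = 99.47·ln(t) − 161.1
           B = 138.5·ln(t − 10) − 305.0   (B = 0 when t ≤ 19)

0.657

At 4203 K (t = 42.03):
  B = 138.5·ln(42.03 − 10) − 305.0 = 138.5·ln 32.03 − 305.0 = 138.5·3.4667 − 305.0 = 175.134.
At 3076 K (t = 30.76):
  B = 138.5·ln(30.76 − 10) − 305.0 = 138.5·ln 20.76 − 305.0 = 138.5·3.0330 − 305.0 = 115.074.
Gain = 115.074 / 175.134 = 0.6571 → 0.657.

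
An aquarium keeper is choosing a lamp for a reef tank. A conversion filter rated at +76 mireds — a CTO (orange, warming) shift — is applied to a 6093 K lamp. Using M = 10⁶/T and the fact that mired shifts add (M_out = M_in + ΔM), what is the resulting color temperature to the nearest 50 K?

4150 K

M_in = 10⁶/6093 = 164.12 mireds.
M_out = 164.12 + (+76) = 240.12 mireds.
T_out = 10⁶/240.12 = 4164.5 K → 4150 K.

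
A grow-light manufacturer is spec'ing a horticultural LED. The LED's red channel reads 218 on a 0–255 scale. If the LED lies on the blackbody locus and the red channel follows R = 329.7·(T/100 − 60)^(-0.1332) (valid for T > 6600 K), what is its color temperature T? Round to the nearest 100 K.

(t − 60)^(-0.1332) = 218/329.7 = 0.66121.
t − 60 = 0.66121^(1/-0.1332) = 0.66121^(-7.508) = 22.326, so t = 82.326.
T = 100·t = 8233 K → 8200 K to the nearest 100 K.

8200 K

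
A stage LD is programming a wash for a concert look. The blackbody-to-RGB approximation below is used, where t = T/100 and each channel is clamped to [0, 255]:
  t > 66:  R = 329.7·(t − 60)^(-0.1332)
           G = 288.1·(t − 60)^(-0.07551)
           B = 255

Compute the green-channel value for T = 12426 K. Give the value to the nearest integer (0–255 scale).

t = 12426/100 = 124.26; the t > 66 branch applies.
G = 288.1·(124.26 − 60)^(-0.07551) = 288.1·64.26^(-0.07551) = 288.1·0.73027 = 210.390.
Rounded: 210.

210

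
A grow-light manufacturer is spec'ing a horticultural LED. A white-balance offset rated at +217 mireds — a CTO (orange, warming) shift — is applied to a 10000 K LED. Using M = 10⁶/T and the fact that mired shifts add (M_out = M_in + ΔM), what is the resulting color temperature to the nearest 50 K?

M_in = 10⁶/10000 = 100.00 mireds.
M_out = 100.00 + (+217) = 317.00 mireds.
T_out = 10⁶/317.00 = 3154.6 K → 3150 K.

3150 K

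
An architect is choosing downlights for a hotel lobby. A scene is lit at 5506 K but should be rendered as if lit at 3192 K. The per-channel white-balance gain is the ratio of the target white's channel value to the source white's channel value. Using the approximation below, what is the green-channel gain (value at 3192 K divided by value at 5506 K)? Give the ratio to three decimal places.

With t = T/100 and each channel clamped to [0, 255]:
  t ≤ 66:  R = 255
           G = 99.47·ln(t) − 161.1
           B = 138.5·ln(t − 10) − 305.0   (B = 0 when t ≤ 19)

0.772

At 5506 K (t = 55.06):
  G = 99.47·ln 55.06 − 161.1 = 99.47·4.0084 − 161.1 = 237.618.
At 3192 K (t = 31.92):
  G = 99.47·ln 31.92 − 161.1 = 99.47·3.4632 − 161.1 = 183.388.
Gain = 183.388 / 237.618 = 0.7718 → 0.772.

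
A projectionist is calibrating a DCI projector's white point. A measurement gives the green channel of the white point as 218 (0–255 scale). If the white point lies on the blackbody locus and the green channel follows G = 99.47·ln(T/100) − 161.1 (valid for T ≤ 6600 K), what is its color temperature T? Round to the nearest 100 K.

4500 K

ln t = (218 + 161.1) / 99.47 = 3.8112.
t = e^3.8112 = 45.205.
T = 100·t = 4520 K → 4500 K to the nearest 100 K.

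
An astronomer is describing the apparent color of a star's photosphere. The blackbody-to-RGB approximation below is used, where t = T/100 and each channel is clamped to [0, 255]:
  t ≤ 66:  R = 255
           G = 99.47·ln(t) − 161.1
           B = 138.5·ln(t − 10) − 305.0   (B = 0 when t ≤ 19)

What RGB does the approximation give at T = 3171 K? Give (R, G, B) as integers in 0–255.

t = 3171/100 = 31.71; the t ≤ 66 branch applies.
R = 255 by definition for t ≤ 66.
G = 99.47·ln 31.71 − 161.1 = 99.47·3.4566 − 161.1 = 182.731.
B = 138.5·ln(31.71 − 10) − 305.0 = 138.5·ln 21.71 − 305.0 = 138.5·3.0778 − 305.0 = 121.272.
Rounded: (255, 183, 121).

(255, 183, 121)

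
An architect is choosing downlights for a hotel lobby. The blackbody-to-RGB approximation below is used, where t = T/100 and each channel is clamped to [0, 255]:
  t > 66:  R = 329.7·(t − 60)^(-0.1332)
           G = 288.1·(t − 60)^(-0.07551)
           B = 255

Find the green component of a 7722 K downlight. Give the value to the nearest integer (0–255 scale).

t = 7722/100 = 77.22; the t > 66 branch applies.
G = 288.1·(77.22 − 60)^(-0.07551) = 288.1·17.22^(-0.07551) = 288.1·0.80662 = 232.386.
Rounded: 232.

232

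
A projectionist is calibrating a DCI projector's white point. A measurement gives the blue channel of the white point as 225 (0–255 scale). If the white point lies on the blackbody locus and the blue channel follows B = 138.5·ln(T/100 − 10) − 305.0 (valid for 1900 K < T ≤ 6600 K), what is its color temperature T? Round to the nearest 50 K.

ln(t − 10) = (225 + 305.0) / 138.5 = 3.8267.
t − 10 = e^3.8267 = 45.911, so t = 55.911.
T = 100·t = 5591 K → 5600 K to the nearest 50 K.

5600 K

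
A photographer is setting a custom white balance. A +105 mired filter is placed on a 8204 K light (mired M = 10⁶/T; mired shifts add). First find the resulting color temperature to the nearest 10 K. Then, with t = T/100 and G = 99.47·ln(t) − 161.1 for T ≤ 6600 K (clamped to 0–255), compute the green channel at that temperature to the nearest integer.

216

M_in = 10⁶/8204 = 121.89; M_out = 121.89 + (+105) = 226.89.
T_out = 10⁶/226.89 = 4407.4 K → 4410 K; t = 44.1.
G = 99.47·ln 44.1 − 161.1 = 99.47·3.7865 − 161.1 = 215.539.
Rounded: 216.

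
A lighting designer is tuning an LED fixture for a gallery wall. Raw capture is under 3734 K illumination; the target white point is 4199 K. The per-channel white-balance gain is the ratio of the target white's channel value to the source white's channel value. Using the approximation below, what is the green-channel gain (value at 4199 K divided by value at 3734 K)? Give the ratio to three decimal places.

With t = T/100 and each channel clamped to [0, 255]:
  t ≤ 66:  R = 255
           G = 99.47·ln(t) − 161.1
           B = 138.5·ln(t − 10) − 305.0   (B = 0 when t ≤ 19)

1.059

At 3734 K (t = 37.34):
  G = 99.47·ln 37.34 − 161.1 = 99.47·3.6201 − 161.1 = 198.988.
At 4199 K (t = 41.99):
  G = 99.47·ln 41.99 − 161.1 = 99.47·3.7374 − 161.1 = 210.662.
Gain = 210.662 / 198.988 = 1.0587 → 1.059.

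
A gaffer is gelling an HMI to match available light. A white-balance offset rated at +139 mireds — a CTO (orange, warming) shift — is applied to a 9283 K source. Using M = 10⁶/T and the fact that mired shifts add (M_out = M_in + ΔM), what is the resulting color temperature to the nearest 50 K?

4050 K

M_in = 10⁶/9283 = 107.72 mireds.
M_out = 107.72 + (+139) = 246.72 mireds.
T_out = 10⁶/246.72 = 4053.1 K → 4050 K.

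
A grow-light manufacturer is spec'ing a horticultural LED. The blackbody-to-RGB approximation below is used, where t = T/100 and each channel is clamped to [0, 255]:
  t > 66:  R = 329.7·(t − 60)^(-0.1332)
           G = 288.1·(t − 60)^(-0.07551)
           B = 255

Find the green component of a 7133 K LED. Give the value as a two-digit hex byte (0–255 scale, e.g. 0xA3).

t = 7133/100 = 71.33; the t > 66 branch applies.
G = 288.1·(71.33 − 60)^(-0.07551) = 288.1·11.33^(-0.07551) = 288.1·0.83252 = 239.849.
Rounded: 240; in hex, 0xF0.

0xF0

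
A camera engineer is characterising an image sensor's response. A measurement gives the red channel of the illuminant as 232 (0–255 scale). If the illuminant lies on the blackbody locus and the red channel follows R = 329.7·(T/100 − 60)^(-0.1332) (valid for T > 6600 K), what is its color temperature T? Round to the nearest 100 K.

7400 K

(t − 60)^(-0.1332) = 232/329.7 = 0.70367.
t − 60 = 0.70367^(1/-0.1332) = 0.70367^(-7.508) = 13.992, so t = 73.992.
T = 100·t = 7399 K → 7400 K to the nearest 100 K.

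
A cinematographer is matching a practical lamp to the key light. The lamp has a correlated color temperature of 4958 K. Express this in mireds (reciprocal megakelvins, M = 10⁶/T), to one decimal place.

M = 10⁶ / 4958 = 201.694 → 201.7 mireds.

201.7 mireds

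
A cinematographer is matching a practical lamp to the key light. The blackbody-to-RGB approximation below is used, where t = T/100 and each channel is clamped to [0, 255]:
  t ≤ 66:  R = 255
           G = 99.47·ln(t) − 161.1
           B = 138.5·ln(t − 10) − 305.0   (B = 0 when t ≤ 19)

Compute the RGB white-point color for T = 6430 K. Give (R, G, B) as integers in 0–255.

(255, 253, 248)

t = 6430/100 = 64.3; the t ≤ 66 branch applies.
R = 255 by definition for t ≤ 66.
G = 99.47·ln 64.3 − 161.1 = 99.47·4.1636 − 161.1 = 253.049.
B = 138.5·ln(64.3 − 10) − 305.0 = 138.5·ln 54.3 − 305.0 = 138.5·3.9945 − 305.0 = 248.242.
Rounded: (255, 253, 248).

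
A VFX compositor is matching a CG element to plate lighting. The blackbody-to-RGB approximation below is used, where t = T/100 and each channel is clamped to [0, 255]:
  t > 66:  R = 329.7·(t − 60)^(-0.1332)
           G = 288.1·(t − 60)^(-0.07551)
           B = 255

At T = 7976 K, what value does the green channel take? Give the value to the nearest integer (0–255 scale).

t = 7976/100 = 79.76; the t > 66 branch applies.
G = 288.1·(79.76 − 60)^(-0.07551) = 288.1·19.76^(-0.07551) = 288.1·0.79828 = 229.984.
Rounded: 230.

230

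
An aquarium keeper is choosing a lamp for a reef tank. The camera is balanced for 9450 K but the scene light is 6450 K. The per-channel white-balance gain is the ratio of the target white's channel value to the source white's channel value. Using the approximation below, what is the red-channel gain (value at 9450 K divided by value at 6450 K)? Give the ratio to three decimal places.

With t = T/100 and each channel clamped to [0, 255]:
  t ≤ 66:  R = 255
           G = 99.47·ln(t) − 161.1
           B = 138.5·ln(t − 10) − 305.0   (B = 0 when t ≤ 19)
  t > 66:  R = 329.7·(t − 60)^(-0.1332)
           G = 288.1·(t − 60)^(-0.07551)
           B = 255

At 6450 K (t = 64.5):
  R = 255 by definition for t ≤ 66.
At 9450 K (t = 94.5):
  R = 329.7·(94.5 − 60)^(-0.1332) = 329.7·34.5^(-0.1332) = 329.7·0.62397 = 205.722.
Gain = 205.722 / 255.000 = 0.8068 → 0.807.

0.807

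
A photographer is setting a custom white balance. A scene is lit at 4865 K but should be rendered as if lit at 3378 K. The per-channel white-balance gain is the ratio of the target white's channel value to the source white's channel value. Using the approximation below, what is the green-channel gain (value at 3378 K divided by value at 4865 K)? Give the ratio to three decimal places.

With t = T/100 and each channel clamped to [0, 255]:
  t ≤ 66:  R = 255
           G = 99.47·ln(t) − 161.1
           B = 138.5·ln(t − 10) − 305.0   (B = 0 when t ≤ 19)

At 4865 K (t = 48.65):
  G = 99.47·ln 48.65 − 161.1 = 99.47·3.8847 − 161.1 = 225.306.
At 3378 K (t = 33.78):
  G = 99.47·ln 33.78 − 161.1 = 99.47·3.5199 − 161.1 = 189.021.
Gain = 189.021 / 225.306 = 0.8390 → 0.839.

0.839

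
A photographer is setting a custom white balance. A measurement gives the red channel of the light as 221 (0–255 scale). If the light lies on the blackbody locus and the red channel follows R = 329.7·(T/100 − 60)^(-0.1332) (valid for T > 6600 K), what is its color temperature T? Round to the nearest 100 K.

8000 K

(t − 60)^(-0.1332) = 221/329.7 = 0.67031.
t − 60 = 0.67031^(1/-0.1332) = 0.67031^(-7.508) = 20.149, so t = 80.149.
T = 100·t = 8015 K → 8000 K to the nearest 100 K.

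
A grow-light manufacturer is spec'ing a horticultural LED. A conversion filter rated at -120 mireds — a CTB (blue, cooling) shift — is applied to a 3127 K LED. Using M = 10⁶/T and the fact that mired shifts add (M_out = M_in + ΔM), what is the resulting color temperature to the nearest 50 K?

M_in = 10⁶/3127 = 319.80 mireds.
M_out = 319.80 + (-120) = 199.80 mireds.
T_out = 10⁶/199.80 = 5005.1 K → 5000 K.

5000 K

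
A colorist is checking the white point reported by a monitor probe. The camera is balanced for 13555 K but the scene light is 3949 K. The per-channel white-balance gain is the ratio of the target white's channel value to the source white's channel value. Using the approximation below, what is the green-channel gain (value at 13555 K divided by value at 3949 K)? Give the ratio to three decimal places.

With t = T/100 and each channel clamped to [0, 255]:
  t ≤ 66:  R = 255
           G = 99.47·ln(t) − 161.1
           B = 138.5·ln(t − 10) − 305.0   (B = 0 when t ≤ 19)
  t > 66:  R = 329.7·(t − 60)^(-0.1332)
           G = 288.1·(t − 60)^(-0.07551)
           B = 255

1.016

At 3949 K (t = 39.49):
  G = 99.47·ln 39.49 − 161.1 = 99.47·3.6760 − 161.1 = 204.556.
At 13555 K (t = 135.55):
  G = 288.1·(135.55 − 60)^(-0.07551) = 288.1·75.55^(-0.07551) = 288.1·0.72140 = 207.835.
Gain = 207.835 / 204.556 = 1.0160 → 1.016.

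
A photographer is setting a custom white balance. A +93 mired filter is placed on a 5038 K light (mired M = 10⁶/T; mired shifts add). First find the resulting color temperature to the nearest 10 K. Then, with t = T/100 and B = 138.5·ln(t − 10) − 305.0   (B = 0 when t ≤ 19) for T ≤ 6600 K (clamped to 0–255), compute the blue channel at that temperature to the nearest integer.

137

M_in = 10⁶/5038 = 198.49; M_out = 198.49 + (+93) = 291.49.
T_out = 10⁶/291.49 = 3430.6 K → 3430 K; t = 34.3.
B = 138.5·ln(34.3 − 10) − 305.0 = 138.5·ln 24.3 − 305.0 = 138.5·3.1905 − 305.0 = 136.881.
Rounded: 137.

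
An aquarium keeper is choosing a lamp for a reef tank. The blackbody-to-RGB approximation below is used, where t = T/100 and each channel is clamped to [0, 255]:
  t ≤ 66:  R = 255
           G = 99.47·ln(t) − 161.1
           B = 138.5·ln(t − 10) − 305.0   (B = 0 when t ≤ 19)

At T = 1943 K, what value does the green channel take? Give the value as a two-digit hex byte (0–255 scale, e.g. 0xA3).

0x86

t = 1943/100 = 19.43; the t ≤ 66 branch applies.
G = 99.47·ln 19.43 − 161.1 = 99.47·2.9668 − 161.1 = 134.009.
Rounded: 134; in hex, 0x86.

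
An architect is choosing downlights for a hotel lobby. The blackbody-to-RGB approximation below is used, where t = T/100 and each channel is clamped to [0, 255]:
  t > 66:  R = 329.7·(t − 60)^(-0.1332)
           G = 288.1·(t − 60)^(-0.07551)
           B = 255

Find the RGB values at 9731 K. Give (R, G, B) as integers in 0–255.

t = 9731/100 = 97.31; the t > 66 branch applies.
R = 329.7·(97.31 − 60)^(-0.1332) = 329.7·37.31^(-0.1332) = 329.7·0.61749 = 203.588.
G = 288.1·(97.31 − 60)^(-0.07551) = 288.1·37.31^(-0.07551) = 288.1·0.76087 = 219.207.
B = 255 by definition for t > 66.
Rounded: (204, 219, 255).

(204, 219, 255)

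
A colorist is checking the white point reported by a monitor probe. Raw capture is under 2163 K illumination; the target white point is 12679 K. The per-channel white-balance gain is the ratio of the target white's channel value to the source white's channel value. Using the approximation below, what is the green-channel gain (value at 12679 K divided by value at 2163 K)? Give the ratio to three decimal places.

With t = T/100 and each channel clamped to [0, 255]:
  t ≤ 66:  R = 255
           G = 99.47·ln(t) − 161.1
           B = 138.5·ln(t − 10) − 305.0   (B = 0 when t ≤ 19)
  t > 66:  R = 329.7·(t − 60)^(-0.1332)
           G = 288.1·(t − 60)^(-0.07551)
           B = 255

At 2163 K (t = 21.63):
  G = 99.47·ln 21.63 − 161.1 = 99.47·3.0741 − 161.1 = 144.679.
At 12679 K (t = 126.79):
  G = 288.1·(126.79 − 60)^(-0.07551) = 288.1·66.79^(-0.07551) = 288.1·0.72814 = 209.778.
Gain = 209.778 / 144.679 = 1.4500 → 1.450.

1.450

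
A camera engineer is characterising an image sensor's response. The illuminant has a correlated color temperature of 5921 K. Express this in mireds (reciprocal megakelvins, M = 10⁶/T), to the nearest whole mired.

169 mireds

M = 10⁶ / 5921 = 168.890 → 169 mireds.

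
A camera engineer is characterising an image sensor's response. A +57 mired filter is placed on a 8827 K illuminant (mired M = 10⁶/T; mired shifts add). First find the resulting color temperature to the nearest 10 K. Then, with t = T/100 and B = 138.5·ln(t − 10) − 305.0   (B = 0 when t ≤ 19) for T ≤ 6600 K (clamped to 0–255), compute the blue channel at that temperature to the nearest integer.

M_in = 10⁶/8827 = 113.29; M_out = 113.29 + (+57) = 170.29.
T_out = 10⁶/170.29 = 5872.4 K → 5870 K; t = 58.7.
B = 138.5·ln(58.7 − 10) − 305.0 = 138.5·ln 48.7 − 305.0 = 138.5·3.8857 − 305.0 = 233.167.
Rounded: 233.

233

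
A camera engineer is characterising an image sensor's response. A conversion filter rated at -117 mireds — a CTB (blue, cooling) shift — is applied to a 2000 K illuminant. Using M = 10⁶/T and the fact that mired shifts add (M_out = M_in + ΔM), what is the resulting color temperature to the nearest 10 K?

M_in = 10⁶/2000 = 500.00 mireds.
M_out = 500.00 + (-117) = 383.00 mireds.
T_out = 10⁶/383.00 = 2611.0 K → 2610 K.

2610 K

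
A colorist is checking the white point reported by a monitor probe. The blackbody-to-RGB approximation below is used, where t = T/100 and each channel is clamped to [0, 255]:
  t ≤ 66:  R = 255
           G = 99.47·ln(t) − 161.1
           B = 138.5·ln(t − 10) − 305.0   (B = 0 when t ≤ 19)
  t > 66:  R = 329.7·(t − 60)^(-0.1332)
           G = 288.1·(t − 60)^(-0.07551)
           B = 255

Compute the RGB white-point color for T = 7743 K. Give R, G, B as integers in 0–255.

t = 7743/100 = 77.43; the t > 66 branch applies.
R = 329.7·(77.43 − 60)^(-0.1332) = 329.7·17.43^(-0.1332) = 329.7·0.68338 = 225.309.
G = 288.1·(77.43 − 60)^(-0.07551) = 288.1·17.43^(-0.07551) = 288.1·0.80588 = 232.174.
B = 255 by definition for t > 66.
Rounded: (225, 232, 255).

R=225, G=232, B=255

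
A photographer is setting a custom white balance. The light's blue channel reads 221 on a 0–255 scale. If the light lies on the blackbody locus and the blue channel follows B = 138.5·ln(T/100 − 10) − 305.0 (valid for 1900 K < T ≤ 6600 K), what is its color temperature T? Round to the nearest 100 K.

5500 K

ln(t − 10) = (221 + 305.0) / 138.5 = 3.7978.
t − 10 = e^3.7978 = 44.604, so t = 54.604.
T = 100·t = 5460 K → 5500 K to the nearest 100 K.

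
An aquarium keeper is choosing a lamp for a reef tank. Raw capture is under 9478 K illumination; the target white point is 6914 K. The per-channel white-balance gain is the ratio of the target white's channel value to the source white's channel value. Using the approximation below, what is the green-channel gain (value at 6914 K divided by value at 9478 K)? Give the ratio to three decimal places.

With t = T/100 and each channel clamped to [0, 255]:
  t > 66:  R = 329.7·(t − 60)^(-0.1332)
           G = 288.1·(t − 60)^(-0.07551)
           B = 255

1.106

At 9478 K (t = 94.78):
  G = 288.1·(94.78 − 60)^(-0.07551) = 288.1·34.78^(-0.07551) = 288.1·0.76492 = 220.373.
At 6914 K (t = 69.14):
  G = 288.1·(69.14 − 60)^(-0.07551) = 288.1·9.14^(-0.07551) = 288.1·0.84613 = 243.771.
Gain = 243.771 / 220.373 = 1.1062 → 1.106.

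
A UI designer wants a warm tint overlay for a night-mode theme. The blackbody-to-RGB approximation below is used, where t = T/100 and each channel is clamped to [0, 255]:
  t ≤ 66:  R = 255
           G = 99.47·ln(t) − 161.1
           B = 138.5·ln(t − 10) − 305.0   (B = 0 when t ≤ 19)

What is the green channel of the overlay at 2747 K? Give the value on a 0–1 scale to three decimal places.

t = 2747/100 = 27.47; the t ≤ 66 branch applies.
G = 99.47·ln 27.47 − 161.1 = 99.47·3.3131 − 161.1 = 168.454.
On a 0–1 scale: 168.454/255 = 0.6606 → 0.661.

0.661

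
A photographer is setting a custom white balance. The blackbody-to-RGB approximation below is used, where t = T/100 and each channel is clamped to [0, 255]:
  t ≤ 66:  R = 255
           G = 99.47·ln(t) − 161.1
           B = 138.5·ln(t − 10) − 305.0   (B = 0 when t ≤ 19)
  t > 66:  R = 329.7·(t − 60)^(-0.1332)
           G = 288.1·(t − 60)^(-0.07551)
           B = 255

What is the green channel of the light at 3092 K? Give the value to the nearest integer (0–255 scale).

t = 3092/100 = 30.92; the t ≤ 66 branch applies.
G = 99.47·ln 30.92 − 161.1 = 99.47·3.4314 − 161.1 = 180.222.
Rounded: 180.

180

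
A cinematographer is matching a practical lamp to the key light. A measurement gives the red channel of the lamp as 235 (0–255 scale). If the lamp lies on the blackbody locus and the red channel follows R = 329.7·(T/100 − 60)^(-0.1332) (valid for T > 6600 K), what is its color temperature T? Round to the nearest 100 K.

(t − 60)^(-0.1332) = 235/329.7 = 0.71277.
t − 60 = 0.71277^(1/-0.1332) = 0.71277^(-7.508) = 12.705, so t = 72.705.
T = 100·t = 7271 K → 7300 K to the nearest 100 K.

7300 K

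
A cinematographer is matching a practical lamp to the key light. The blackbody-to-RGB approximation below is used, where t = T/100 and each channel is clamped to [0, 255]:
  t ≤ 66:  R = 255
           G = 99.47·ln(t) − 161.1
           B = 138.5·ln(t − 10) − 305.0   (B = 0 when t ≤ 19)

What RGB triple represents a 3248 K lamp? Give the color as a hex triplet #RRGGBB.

#FFB97E

t = 3248/100 = 32.48; the t ≤ 66 branch applies.
R = 255 by definition for t ≤ 66.
G = 99.47·ln 32.48 − 161.1 = 99.47·3.4806 − 161.1 = 185.118.
B = 138.5·ln(32.48 − 10) − 305.0 = 138.5·ln 22.48 − 305.0 = 138.5·3.1126 − 305.0 = 126.099.
Rounded: (255, 185, 126).
In hex: #FFB97E.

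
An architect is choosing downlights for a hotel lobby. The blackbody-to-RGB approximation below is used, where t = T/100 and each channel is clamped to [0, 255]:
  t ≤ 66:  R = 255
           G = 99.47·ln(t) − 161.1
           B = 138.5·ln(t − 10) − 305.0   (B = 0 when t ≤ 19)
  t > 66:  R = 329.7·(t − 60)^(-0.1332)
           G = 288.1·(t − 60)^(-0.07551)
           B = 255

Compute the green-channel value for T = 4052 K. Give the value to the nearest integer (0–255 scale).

t = 4052/100 = 40.52; the t ≤ 66 branch applies.
G = 99.47·ln 40.52 − 161.1 = 99.47·3.7018 − 161.1 = 207.118.
Rounded: 207.

207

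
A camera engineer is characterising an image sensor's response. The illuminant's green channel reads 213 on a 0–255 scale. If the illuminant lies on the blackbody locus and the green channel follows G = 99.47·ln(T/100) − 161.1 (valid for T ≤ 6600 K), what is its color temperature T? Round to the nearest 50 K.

4300 K

ln t = (213 + 161.1) / 99.47 = 3.7609.
t = e^3.7609 = 42.989.
T = 100·t = 4299 K → 4300 K to the nearest 50 K.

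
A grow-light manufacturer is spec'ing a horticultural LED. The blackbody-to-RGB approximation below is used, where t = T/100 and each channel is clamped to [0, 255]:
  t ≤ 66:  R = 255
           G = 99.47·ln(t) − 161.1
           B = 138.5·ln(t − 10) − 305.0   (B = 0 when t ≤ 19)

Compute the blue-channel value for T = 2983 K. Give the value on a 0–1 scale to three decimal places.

0.426

t = 2983/100 = 29.83; the t ≤ 66 branch applies.
B = 138.5·ln(29.83 − 10) − 305.0 = 138.5·ln 19.83 − 305.0 = 138.5·2.9872 − 305.0 = 108.727.
On a 0–1 scale: 108.727/255 = 0.4264 → 0.426.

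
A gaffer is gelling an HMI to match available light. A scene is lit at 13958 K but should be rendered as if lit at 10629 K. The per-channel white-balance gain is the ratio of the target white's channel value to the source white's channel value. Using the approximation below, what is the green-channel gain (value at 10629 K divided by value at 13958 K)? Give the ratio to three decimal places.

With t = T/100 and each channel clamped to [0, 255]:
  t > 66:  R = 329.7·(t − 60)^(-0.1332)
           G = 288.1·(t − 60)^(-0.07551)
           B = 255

At 13958 K (t = 139.58):
  G = 288.1·(139.58 − 60)^(-0.07551) = 288.1·79.58^(-0.07551) = 288.1·0.71857 = 207.021.
At 10629 K (t = 106.29):
  G = 288.1·(106.29 − 60)^(-0.07551) = 288.1·46.29^(-0.07551) = 288.1·0.74858 = 215.666.
Gain = 215.666 / 207.021 = 1.0418 → 1.042.

1.042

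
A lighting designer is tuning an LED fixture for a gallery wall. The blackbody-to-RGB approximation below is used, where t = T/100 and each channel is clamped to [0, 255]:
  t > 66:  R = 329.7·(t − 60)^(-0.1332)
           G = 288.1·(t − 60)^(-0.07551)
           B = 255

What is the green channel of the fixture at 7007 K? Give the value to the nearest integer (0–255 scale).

t = 7007/100 = 70.07; the t > 66 branch applies.
G = 288.1·(70.07 − 60)^(-0.07551) = 288.1·10.07^(-0.07551) = 288.1·0.83997 = 241.994.
Rounded: 242.

242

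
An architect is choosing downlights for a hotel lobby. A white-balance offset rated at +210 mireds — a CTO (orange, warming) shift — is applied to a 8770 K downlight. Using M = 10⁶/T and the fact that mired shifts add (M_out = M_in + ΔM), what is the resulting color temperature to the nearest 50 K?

3100 K

M_in = 10⁶/8770 = 114.03 mireds.
M_out = 114.03 + (+210) = 324.03 mireds.
T_out = 10⁶/324.03 = 3086.2 K → 3100 K.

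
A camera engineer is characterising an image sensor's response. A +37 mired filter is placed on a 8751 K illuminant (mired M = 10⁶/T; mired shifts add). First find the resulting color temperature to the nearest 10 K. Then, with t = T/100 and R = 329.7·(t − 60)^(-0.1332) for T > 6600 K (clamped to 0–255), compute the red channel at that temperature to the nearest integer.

M_in = 10⁶/8751 = 114.27; M_out = 114.27 + (+37) = 151.27.
T_out = 10⁶/151.27 = 6610.6 K → 6610 K; t = 66.1.
R = 329.7·(66.1 − 60)^(-0.1332) = 329.7·6.1^(-0.1332) = 329.7·0.78595 = 259.127 → clamped to 255.
Rounded: 255.

255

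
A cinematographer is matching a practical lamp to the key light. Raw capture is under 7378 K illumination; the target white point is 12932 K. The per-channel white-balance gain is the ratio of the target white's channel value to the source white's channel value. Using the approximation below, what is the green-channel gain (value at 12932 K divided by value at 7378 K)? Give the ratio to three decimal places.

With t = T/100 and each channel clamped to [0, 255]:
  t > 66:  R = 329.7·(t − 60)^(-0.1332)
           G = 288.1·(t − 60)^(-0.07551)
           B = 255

0.885

At 7378 K (t = 73.78):
  G = 288.1·(73.78 − 60)^(-0.07551) = 288.1·13.78^(-0.07551) = 288.1·0.82030 = 236.330.
At 12932 K (t = 129.32):
  G = 288.1·(129.32 − 60)^(-0.07551) = 288.1·69.32^(-0.07551) = 288.1·0.72610 = 209.190.
Gain = 209.190 / 236.330 = 0.8852 → 0.885.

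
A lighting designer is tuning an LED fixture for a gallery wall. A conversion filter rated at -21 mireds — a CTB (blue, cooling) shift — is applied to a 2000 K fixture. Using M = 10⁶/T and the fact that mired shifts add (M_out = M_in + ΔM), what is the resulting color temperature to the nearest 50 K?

2100 K

M_in = 10⁶/2000 = 500.00 mireds.
M_out = 500.00 + (-21) = 479.00 mireds.
T_out = 10⁶/479.00 = 2087.7 K → 2100 K.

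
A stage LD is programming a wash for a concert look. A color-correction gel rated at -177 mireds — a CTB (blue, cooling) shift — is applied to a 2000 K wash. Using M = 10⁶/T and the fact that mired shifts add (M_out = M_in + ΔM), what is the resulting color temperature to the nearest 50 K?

3100 K

M_in = 10⁶/2000 = 500.00 mireds.
M_out = 500.00 + (-177) = 323.00 mireds.
T_out = 10⁶/323.00 = 3096.0 K → 3100 K.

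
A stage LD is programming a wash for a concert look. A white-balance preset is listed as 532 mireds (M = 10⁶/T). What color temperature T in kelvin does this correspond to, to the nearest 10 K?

1880 K

T = 10⁶ / 532 = 1879.70 K → 1880 K.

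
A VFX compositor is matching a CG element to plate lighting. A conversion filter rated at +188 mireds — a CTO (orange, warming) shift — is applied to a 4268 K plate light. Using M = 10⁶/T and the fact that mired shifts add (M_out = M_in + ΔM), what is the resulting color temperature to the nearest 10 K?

M_in = 10⁶/4268 = 234.30 mireds.
M_out = 234.30 + (+188) = 422.30 mireds.
T_out = 10⁶/422.30 = 2368.0 K → 2370 K.

2370 K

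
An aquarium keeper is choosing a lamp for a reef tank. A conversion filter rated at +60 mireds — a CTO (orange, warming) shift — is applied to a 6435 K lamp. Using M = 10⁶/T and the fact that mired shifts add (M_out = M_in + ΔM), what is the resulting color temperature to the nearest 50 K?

4650 K

M_in = 10⁶/6435 = 155.40 mireds.
M_out = 155.40 + (+60) = 215.40 mireds.
T_out = 10⁶/215.40 = 4642.5 K → 4650 K.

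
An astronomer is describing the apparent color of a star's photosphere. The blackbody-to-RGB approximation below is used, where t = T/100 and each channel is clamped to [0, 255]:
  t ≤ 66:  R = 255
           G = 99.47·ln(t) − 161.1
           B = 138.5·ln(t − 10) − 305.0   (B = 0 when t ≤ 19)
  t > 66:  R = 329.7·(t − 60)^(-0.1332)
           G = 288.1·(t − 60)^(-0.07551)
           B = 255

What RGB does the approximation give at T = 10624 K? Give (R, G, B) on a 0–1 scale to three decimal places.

t = 10624/100 = 106.24; the t > 66 branch applies.
R = 329.7·(106.24 − 60)^(-0.1332) = 329.7·46.24^(-0.1332) = 329.7·0.60009 = 197.851.
G = 288.1·(106.24 − 60)^(-0.07551) = 288.1·46.24^(-0.07551) = 288.1·0.74864 = 215.684.
B = 255 by definition for t > 66.
Dividing each by 255: (0.7759, 0.8458, 1.0000) → (0.776, 0.846, 1.000).

(0.776, 0.846, 1.000)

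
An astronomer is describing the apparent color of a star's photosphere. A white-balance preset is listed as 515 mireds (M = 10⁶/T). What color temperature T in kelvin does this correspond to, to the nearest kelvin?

1942 K

T = 10⁶ / 515 = 1941.75 K → 1942 K.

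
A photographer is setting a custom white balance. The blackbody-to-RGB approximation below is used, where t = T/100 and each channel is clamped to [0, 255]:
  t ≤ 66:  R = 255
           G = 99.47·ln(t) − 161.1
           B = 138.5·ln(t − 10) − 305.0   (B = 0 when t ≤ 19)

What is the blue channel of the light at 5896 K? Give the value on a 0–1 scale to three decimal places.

t = 5896/100 = 58.96; the t ≤ 66 branch applies.
B = 138.5·ln(58.96 − 10) − 305.0 = 138.5·ln 48.96 − 305.0 = 138.5·3.8910 − 305.0 = 233.904.
On a 0–1 scale: 233.904/255 = 0.9173 → 0.917.

0.917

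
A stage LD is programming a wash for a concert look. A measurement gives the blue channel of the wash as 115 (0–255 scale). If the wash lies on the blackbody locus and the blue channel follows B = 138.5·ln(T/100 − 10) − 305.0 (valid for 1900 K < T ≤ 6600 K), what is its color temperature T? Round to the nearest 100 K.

3100 K

ln(t − 10) = (115 + 305.0) / 138.5 = 3.0325.
t − 10 = e^3.0325 = 20.749, so t = 30.749.
T = 100·t = 3075 K → 3100 K to the nearest 100 K.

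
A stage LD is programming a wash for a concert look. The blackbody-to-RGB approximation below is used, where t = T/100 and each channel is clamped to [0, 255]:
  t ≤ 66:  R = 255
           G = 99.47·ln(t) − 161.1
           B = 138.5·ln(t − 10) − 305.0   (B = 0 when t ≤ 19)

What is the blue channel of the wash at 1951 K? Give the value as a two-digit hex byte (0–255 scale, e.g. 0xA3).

0x07

t = 1951/100 = 19.51; the t ≤ 66 branch applies.
B = 138.5·ln(19.51 − 10) − 305.0 = 138.5·ln 9.51 − 305.0 = 138.5·2.2523 − 305.0 = 6.950.
Rounded: 7; in hex, 0x07.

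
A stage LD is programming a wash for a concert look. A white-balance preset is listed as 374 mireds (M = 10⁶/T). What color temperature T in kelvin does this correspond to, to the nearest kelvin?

2674 K

T = 10⁶ / 374 = 2673.80 K → 2674 K.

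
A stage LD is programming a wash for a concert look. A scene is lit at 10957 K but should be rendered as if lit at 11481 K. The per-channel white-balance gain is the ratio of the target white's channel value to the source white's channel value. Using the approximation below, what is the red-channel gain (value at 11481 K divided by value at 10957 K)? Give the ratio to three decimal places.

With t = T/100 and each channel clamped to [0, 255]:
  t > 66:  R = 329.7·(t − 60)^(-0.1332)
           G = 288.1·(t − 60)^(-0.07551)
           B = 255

0.987

At 10957 K (t = 109.57):
  R = 329.7·(109.57 − 60)^(-0.1332) = 329.7·49.57^(-0.1332) = 329.7·0.59456 = 196.027.
At 11481 K (t = 114.81):
  R = 329.7·(114.81 − 60)^(-0.1332) = 329.7·54.81^(-0.1332) = 329.7·0.58666 = 193.421.
Gain = 193.421 / 196.027 = 0.9867 → 0.987.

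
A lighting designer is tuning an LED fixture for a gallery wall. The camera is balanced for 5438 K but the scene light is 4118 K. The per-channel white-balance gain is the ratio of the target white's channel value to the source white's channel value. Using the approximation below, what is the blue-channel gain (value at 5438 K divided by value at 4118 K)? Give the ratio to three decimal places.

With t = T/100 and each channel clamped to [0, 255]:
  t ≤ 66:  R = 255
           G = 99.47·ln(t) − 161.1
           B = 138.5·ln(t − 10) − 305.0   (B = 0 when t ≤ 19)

1.285

At 4118 K (t = 41.18):
  B = 138.5·ln(41.18 − 10) − 305.0 = 138.5·ln 31.18 − 305.0 = 138.5·3.4398 − 305.0 = 171.409.
At 5438 K (t = 54.38):
  B = 138.5·ln(54.38 − 10) − 305.0 = 138.5·ln 44.38 − 305.0 = 138.5·3.7928 − 305.0 = 220.301.
Gain = 220.301 / 171.409 = 1.2852 → 1.285.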